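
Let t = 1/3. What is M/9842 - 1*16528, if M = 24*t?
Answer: -81334284/4921 ≈ -16528.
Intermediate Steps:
t = 1/3 ≈ 0.33333
M = 8 (M = 24*(1/3) = 8)
M/9842 - 1*16528 = 8/9842 - 1*16528 = 8*(1/9842) - 16528 = 4/4921 - 16528 = -81334284/4921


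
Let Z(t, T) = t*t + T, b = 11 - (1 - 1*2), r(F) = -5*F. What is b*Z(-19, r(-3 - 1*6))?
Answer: 4872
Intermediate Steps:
b = 12 (b = 11 - (1 - 2) = 11 - 1*(-1) = 11 + 1 = 12)
Z(t, T) = T + t**2 (Z(t, T) = t**2 + T = T + t**2)
b*Z(-19, r(-3 - 1*6)) = 12*(-5*(-3 - 1*6) + (-19)**2) = 12*(-5*(-3 - 6) + 361) = 12*(-5*(-9) + 361) = 12*(45 + 361) = 12*406 = 4872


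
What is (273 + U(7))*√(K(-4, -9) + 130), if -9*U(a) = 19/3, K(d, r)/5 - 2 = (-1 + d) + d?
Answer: 7352*√95/27 ≈ 2654.0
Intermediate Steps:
K(d, r) = 5 + 10*d (K(d, r) = 10 + 5*((-1 + d) + d) = 10 + 5*(-1 + 2*d) = 10 + (-5 + 10*d) = 5 + 10*d)
U(a) = -19/27 (U(a) = -19/(9*3) = -⅑*19/3 = -19/27)
(273 + U(7))*√(K(-4, -9) + 130) = (273 - 19/27)*√((5 + 10*(-4)) + 130) = 7352*√((5 - 40) + 130)/27 = 7352*√(-35 + 130)/27 = 7352*√95/27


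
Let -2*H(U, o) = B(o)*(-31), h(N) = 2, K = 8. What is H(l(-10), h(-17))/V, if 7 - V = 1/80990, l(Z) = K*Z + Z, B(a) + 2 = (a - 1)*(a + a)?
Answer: 2510690/566929 ≈ 4.4286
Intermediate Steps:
B(a) = -2 + 2*a*(-1 + a) (B(a) = -2 + (a - 1)*(a + a) = -2 + (-1 + a)*(2*a) = -2 + 2*a*(-1 + a))
l(Z) = 9*Z (l(Z) = 8*Z + Z = 9*Z)
V = 566929/80990 (V = 7 - 1/80990 = 566929/80990 ≈ 7.0000)
H(U, o) = -31 - 31*o + 31*o² (H(U, o) = -(-2 - 2*o + 2*o²)*(-31)/2 = -(62 - 62*o² + 62*o)/2 = -31 - 31*o + 31*o²)
H(l(-10), h(-17))/V = (-31 - 31*2 + 31*2²)/(566929/80990) = (-31 - 62 + 31*4)*(80990/566929) = (-31 - 62 + 124)*(80990/566929) = 31*(80990/566929) = 2510690/566929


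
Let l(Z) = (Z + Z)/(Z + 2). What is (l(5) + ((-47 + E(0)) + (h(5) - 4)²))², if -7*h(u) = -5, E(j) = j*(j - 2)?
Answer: 2903616/2401 ≈ 1209.3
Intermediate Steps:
E(j) = j*(-2 + j)
h(u) = 5/7 (h(u) = -⅐*(-5) = 5/7)
l(Z) = 2*Z/(2 + Z) (l(Z) = (2*Z)/(2 + Z) = 2*Z/(2 + Z))
(l(5) + ((-47 + E(0)) + (h(5) - 4)²))² = (2*5/(2 + 5) + ((-47 + 0*(-2 + 0)) + (5/7 - 4)²))² = (2*5/7 + ((-47 + 0*(-2)) + (-23/7)²))² = (2*5*(⅐) + ((-47 + 0) + 529/49))² = (10/7 + (-47 + 529/49))² = (10/7 - 1774/49)² = (-1704/49)² = 2903616/2401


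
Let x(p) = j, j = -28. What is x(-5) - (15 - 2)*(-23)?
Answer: 271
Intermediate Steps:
x(p) = -28
x(-5) - (15 - 2)*(-23) = -28 - (15 - 2)*(-23) = -28 - 13*(-23) = -28 - 1*(-299) = -28 + 299 = 271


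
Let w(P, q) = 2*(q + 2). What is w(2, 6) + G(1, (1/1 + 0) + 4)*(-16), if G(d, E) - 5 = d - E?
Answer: 0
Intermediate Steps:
G(d, E) = 5 + d - E (G(d, E) = 5 + (d - E) = 5 + d - E)
w(P, q) = 4 + 2*q (w(P, q) = 2*(2 + q) = 4 + 2*q)
w(2, 6) + G(1, (1/1 + 0) + 4)*(-16) = (4 + 2*6) + (5 + 1 - ((1/1 + 0) + 4))*(-16) = (4 + 12) + (5 + 1 - ((1 + 0) + 4))*(-16) = 16 + (5 + 1 - (1 + 4))*(-16) = 16 + (5 + 1 - 1*5)*(-16) = 16 + (5 + 1 - 5)*(-16) = 16 + 1*(-16) = 16 - 16 = 0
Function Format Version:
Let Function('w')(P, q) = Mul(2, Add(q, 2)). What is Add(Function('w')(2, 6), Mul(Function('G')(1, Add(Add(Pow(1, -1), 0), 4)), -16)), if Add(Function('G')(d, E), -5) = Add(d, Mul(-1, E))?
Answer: 0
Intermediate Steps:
Function('G')(d, E) = Add(5, d, Mul(-1, E)) (Function('G')(d, E) = Add(5, Add(d, Mul(-1, E))) = Add(5, d, Mul(-1, E)))
Function('w')(P, q) = Add(4, Mul(2, q)) (Function('w')(P, q) = Mul(2, Add(2, q)) = Add(4, Mul(2, q)))
Add(Function('w')(2, 6), Mul(Function('G')(1, Add(Add(Pow(1, -1), 0), 4)), -16)) = Add(Add(4, Mul(2, 6)), Mul(Add(5, 1, Mul(-1, Add(Add(Pow(1, -1), 0), 4))), -16)) = Add(Add(4, 12), Mul(Add(5, 1, Mul(-1, Add(Add(1, 0), 4))), -16)) = Add(16, Mul(Add(5, 1, Mul(-1, Add(1, 4))), -16)) = Add(16, Mul(Add(5, 1, Mul(-1, 5)), -16)) = Add(16, Mul(Add(5, 1, -5), -16)) = Add(16, Mul(1, -16)) = Add(16, -16) = 0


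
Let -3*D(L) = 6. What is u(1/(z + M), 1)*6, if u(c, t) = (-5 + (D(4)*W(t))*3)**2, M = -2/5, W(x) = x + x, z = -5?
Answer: 1734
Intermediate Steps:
D(L) = -2 (D(L) = -1/3*6 = -2)
W(x) = 2*x
M = -2/5 (M = -2*1/5 = -2/5 ≈ -0.40000)
u(c, t) = (-5 - 12*t)**2 (u(c, t) = (-5 - 4*t*3)**2 = (-5 - 12*t)**2)
u(1/(z + M), 1)*6 = (5 + 12*1)**2*6 = (5 + 12)**2*6 = 17**2*6 = 289*6 = 1734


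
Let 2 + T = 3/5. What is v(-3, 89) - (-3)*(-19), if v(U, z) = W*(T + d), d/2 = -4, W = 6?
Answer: -567/5 ≈ -113.40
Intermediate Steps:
T = -7/5 (T = -2 + 3/5 = -7/5 ≈ -1.4000)
d = -8 (d = 2*(-4) = -8)
v(U, z) = -282/5 (v(U, z) = 6*(-7/5 - 8) = 6*(-47/5) = -282/5)
v(-3, 89) - (-3)*(-19) = -282/5 - (-3)*(-19) = -282/5 - 1*57 = -282/5 - 57 = -567/5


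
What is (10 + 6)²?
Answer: 256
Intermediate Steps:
(10 + 6)² = 16² = 256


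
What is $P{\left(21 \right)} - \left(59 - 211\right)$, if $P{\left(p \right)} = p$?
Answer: $173$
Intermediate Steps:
$P{\left(21 \right)} - \left(59 - 211\right) = 21 - \left(59 - 211\right) = 21 - -152 = 21 + 152 = 173$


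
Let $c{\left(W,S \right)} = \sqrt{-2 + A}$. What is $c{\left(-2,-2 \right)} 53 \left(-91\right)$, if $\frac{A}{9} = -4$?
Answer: $- 4823 i \sqrt{38} \approx - 29731.0 i$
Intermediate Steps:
$A = -36$ ($A = 9 \left(-4\right) = -36$)
$c{\left(W,S \right)} = i \sqrt{38}$ ($c{\left(W,S \right)} = \sqrt{-2 - 36} = \sqrt{-38} = i \sqrt{38}$)
$c{\left(-2,-2 \right)} 53 \left(-91\right) = i \sqrt{38} \cdot 53 \left(-91\right) = 53 i \sqrt{38} \left(-91\right) = - 4823 i \sqrt{38}$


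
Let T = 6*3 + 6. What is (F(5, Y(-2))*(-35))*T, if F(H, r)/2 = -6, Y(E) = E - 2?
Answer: 10080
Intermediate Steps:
Y(E) = -2 + E
T = 24 (T = 18 + 6 = 24)
F(H, r) = -12 (F(H, r) = 2*(-6) = -12)
(F(5, Y(-2))*(-35))*T = -12*(-35)*24 = 420*24 = 10080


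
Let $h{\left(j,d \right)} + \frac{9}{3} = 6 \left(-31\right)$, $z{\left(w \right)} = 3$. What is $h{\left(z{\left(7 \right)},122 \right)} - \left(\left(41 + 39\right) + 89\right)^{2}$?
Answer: $-28750$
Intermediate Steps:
$h{\left(j,d \right)} = -189$ ($h{\left(j,d \right)} = -3 + 6 \left(-31\right) = -3 - 186 = -189$)
$h{\left(z{\left(7 \right)},122 \right)} - \left(\left(41 + 39\right) + 89\right)^{2} = -189 - \left(\left(41 + 39\right) + 89\right)^{2} = -189 - \left(80 + 89\right)^{2} = -189 - 169^{2} = -189 - 28561 = -28750$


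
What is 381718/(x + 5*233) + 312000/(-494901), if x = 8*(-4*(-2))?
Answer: 62843057306/202744443 ≈ 309.96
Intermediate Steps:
x = 64 (x = 8*8 = 64)
381718/(x + 5*233) + 312000/(-494901) = 381718/(64 + 5*233) + 312000/(-494901) = 381718/(64 + 1165) + 312000*(-1/494901) = 381718/1229 - 104000/164967 = 62843057306/202744443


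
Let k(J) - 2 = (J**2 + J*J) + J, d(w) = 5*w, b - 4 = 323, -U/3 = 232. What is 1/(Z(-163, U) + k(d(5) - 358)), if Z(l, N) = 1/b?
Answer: 327/72413170 ≈ 4.5158e-6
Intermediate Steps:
U = -696 (U = -3*232 = -696)
b = 327 (b = 4 + 323 = 327)
Z(l, N) = 1/327
k(J) = 2 + J + 2*J**2 (k(J) = 2 + ((J**2 + J*J) + J) = 2 + ((J**2 + J**2) + J) = 2 + (2*J**2 + J) = 2 + (J + 2*J**2) = 2 + J + 2*J**2)
1/(Z(-163, U) + k(d(5) - 358)) = 1/(1/327 + (2 + (5*5 - 358) + 2*(5*5 - 358)**2)) = 1/(1/327 + (2 + (25 - 358) + 2*(25 - 358)**2)) = 1/(1/327 + (2 - 333 + 2*(-333)**2)) = 1/(1/327 + (2 - 333 + 2*110889)) = 1/(1/327 + (2 - 333 + 221778)) = 1/(1/327 + 221447) = 1/(72413170/327) = 327/72413170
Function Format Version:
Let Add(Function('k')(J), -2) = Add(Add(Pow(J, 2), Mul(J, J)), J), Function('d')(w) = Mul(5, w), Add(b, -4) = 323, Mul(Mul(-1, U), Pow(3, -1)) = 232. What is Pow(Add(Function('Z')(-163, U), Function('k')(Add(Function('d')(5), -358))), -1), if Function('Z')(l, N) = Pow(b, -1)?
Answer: Rational(327, 72413170) ≈ 4.5158e-6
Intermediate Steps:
U = -696 (U = Mul(-3, 232) = -696)
b = 327 (b = Add(4, 323) = 327)
Function('Z')(l, N) = Rational(1, 327) (Function('Z')(l, N) = Pow(327, -1) = Rational(1, 327))
Function('k')(J) = Add(2, J, Mul(2, Pow(J, 2))) (Function('k')(J) = Add(2, Add(Add(Pow(J, 2), Mul(J, J)), J)) = Add(2, Add(Add(Pow(J, 2), Pow(J, 2)), J)) = Add(2, Add(Mul(2, Pow(J, 2)), J)) = Add(2, Add(J, Mul(2, Pow(J, 2)))) = Add(2, J, Mul(2, Pow(J, 2))))
Pow(Add(Function('Z')(-163, U), Function('k')(Add(Function('d')(5), -358))), -1) = Pow(Add(Rational(1, 327), Add(2, Add(Mul(5, 5), -358), Mul(2, Pow(Add(Mul(5, 5), -358), 2)))), -1) = Pow(Add(Rational(1, 327), Add(2, Add(25, -358), Mul(2, Pow(Add(25, -358), 2)))), -1) = Pow(Add(Rational(1, 327), Add(2, -333, Mul(2, Pow(-333, 2)))), -1) = Pow(Add(Rational(1, 327), Add(2, -333, Mul(2, 110889))), -1) = Pow(Add(Rational(1, 327), Add(2, -333, 221778)), -1) = Pow(Add(Rational(1, 327), 221447), -1) = Pow(Rational(72413170, 327), -1) = Rational(327, 72413170)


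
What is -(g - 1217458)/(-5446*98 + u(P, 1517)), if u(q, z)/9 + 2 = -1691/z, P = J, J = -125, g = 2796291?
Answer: 2395089661/809677561 ≈ 2.9581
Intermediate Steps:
P = -125
u(q, z) = -18 - 15219/z (u(q, z) = -18 + 9*(-1691/z) = -18 - 15219/z)
-(g - 1217458)/(-5446*98 + u(P, 1517)) = -(2796291 - 1217458)/(-5446*98 + (-18 - 15219/1517)) = -1578833/(-533708 + (-18 - 15219*1/1517)) = -1578833/(-533708 + (-18 - 15219/1517)) = -1578833/(-533708 - 42525/1517) = -1578833/(-809677561/1517) = -1578833*(-1517)/809677561 = -1*(-2395089661/809677561) = 2395089661/809677561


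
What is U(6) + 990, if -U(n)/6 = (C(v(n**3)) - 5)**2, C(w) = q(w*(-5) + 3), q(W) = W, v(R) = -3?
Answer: -24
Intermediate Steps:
C(w) = 3 - 5*w (C(w) = w*(-5) + 3 = -5*w + 3 = 3 - 5*w)
U(n) = -1014 (U(n) = -6*((3 - 5*(-3)) - 5)**2 = -6*((3 + 15) - 5)**2 = -6*(18 - 5)**2 = -6*13**2 = -6*169 = -1014)
U(6) + 990 = -1014 + 990 = -24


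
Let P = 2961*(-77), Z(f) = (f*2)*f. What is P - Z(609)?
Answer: -969759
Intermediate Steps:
Z(f) = 2*f² (Z(f) = (2*f)*f = 2*f²)
P = -227997
P - Z(609) = -227997 - 2*609² = -227997 - 2*370881 = -227997 - 1*741762 = -227997 - 741762 = -969759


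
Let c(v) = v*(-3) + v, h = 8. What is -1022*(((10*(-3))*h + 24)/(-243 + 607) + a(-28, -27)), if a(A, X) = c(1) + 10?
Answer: -98404/13 ≈ -7569.5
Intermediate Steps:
c(v) = -2*v (c(v) = -3*v + v = -2*v)
a(A, X) = 8 (a(A, X) = -2*1 + 10 = -2 + 10 = 8)
-1022*(((10*(-3))*h + 24)/(-243 + 607) + a(-28, -27)) = -1022*(((10*(-3))*8 + 24)/(-243 + 607) + 8) = -1022*((-30*8 + 24)/364 + 8) = -1022*((-240 + 24)*(1/364) + 8) = -1022*(-216*1/364 + 8) = -1022*(-54/91 + 8) = -1022*674/91 = -98404/13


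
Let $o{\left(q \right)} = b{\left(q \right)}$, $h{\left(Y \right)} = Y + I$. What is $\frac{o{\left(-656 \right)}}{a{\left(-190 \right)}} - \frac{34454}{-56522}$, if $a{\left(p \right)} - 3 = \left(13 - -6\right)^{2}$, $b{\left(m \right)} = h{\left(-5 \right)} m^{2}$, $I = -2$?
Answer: $- \frac{3040207473}{367393} \approx -8275.1$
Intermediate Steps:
$h{\left(Y \right)} = -2 + Y$ ($h{\left(Y \right)} = Y - 2 = -2 + Y$)
$b{\left(m \right)} = - 7 m^{2}$ ($b{\left(m \right)} = \left(-2 - 5\right) m^{2} = - 7 m^{2}$)
$o{\left(q \right)} = - 7 q^{2}$
$a{\left(p \right)} = 364$ ($a{\left(p \right)} = 3 + \left(13 - -6\right)^{2} = 3 + \left(13 + 6\right)^{2} = 3 + 19^{2} = 3 + 361 = 364$)
$\frac{o{\left(-656 \right)}}{a{\left(-190 \right)}} - \frac{34454}{-56522} = \frac{\left(-7\right) \left(-656\right)^{2}}{364} - \frac{34454}{-56522} = \left(-7\right) 430336 \cdot \frac{1}{364} - - \frac{17227}{28261} = \left(-3012352\right) \frac{1}{364} + \frac{17227}{28261} = - \frac{107584}{13} + \frac{17227}{28261} = - \frac{3040207473}{367393}$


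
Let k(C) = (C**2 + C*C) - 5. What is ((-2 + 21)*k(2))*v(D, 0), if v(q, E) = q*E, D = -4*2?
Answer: 0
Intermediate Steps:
k(C) = -5 + 2*C**2 (k(C) = (C**2 + C**2) - 5 = 2*C**2 - 5 = -5 + 2*C**2)
D = -8
v(q, E) = E*q
((-2 + 21)*k(2))*v(D, 0) = ((-2 + 21)*(-5 + 2*2**2))*(0*(-8)) = (19*(-5 + 2*4))*0 = (19*(-5 + 8))*0 = (19*3)*0 = 57*0 = 0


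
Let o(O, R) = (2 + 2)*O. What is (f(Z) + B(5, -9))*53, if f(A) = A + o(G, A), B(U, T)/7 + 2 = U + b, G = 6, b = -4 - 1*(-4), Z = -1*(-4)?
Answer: 2597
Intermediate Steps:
Z = 4
b = 0 (b = -4 + 4 = 0)
B(U, T) = -14 + 7*U (B(U, T) = -14 + 7*(U + 0) = -14 + 7*U)
o(O, R) = 4*O
f(A) = 24 + A (f(A) = A + 4*6 = A + 24 = 24 + A)
(f(Z) + B(5, -9))*53 = ((24 + 4) + (-14 + 7*5))*53 = (28 + (-14 + 35))*53 = (28 + 21)*53 = 49*53 = 2597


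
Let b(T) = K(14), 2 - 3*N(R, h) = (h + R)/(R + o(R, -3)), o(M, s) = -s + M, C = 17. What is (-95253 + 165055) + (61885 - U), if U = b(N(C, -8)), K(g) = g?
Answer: 131673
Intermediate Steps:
o(M, s) = M - s
N(R, h) = 2/3 - (R + h)/(3*(3 + 2*R)) (N(R, h) = 2/3 - (h + R)/(3*(R + (R - 1*(-3)))) = 2/3 - (R + h)/(3*(R + (R + 3))) = 2/3 - (R + h)/(3*(R + (3 + R))) = 2/3 - (R + h)/(3*(3 + 2*R)))
b(T) = 14
U = 14
(-95253 + 165055) + (61885 - U) = (-95253 + 165055) + (61885 - 1*14) = 69802 + (61885 - 14) = 69802 + 61871 = 131673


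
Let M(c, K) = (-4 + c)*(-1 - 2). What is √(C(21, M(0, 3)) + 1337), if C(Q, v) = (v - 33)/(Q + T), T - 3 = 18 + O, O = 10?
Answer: √903539/26 ≈ 36.560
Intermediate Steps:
T = 31 (T = 3 + (18 + 10) = 3 + 28 = 31)
M(c, K) = 12 - 3*c (M(c, K) = (-4 + c)*(-3) = 12 - 3*c)
C(Q, v) = (-33 + v)/(31 + Q) (C(Q, v) = (v - 33)/(Q + 31) = (-33 + v)/(31 + Q))
√(C(21, M(0, 3)) + 1337) = √((-33 + (12 - 3*0))/(31 + 21) + 1337) = √((-33 + (12 + 0))/52 + 1337) = √((-33 + 12)/52 + 1337) = √((1/52)*(-21) + 1337) = √(-21/52 + 1337) = √(69503/52) = √903539/26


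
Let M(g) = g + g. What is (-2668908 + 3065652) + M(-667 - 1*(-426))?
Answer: 396262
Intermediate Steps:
M(g) = 2*g
(-2668908 + 3065652) + M(-667 - 1*(-426)) = (-2668908 + 3065652) + 2*(-667 - 1*(-426)) = 396744 + 2*(-667 + 426) = 396744 + 2*(-241) = 396744 - 482 = 396262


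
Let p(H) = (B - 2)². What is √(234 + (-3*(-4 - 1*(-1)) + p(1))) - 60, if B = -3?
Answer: -60 + 2*√67 ≈ -43.629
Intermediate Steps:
p(H) = 25 (p(H) = (-3 - 2)² = (-5)² = 25)
√(234 + (-3*(-4 - 1*(-1)) + p(1))) - 60 = √(234 + (-3*(-4 - 1*(-1)) + 25)) - 60 = √(234 + (-3*(-4 + 1) + 25)) - 60 = √(234 + (-3*(-3) + 25)) - 60 = √(234 + (9 + 25)) - 60 = √(234 + 34) - 60 = √268 - 60 = 2*√67 - 60 = -60 + 2*√67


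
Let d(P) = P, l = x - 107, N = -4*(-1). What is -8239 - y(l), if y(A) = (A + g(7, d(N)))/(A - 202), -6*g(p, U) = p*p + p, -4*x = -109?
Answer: -27857128/3381 ≈ -8239.3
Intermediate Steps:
N = 4
x = 109/4 (x = -¼*(-109) = 109/4 ≈ 27.250)
l = -319/4 (l = 109/4 - 107 = -319/4 ≈ -79.750)
g(p, U) = -p/6 - p²/6 (g(p, U) = -(p*p + p)/6 = -(p² + p)/6 = -(p + p²)/6 = -p/6 - p²/6)
y(A) = (-28/3 + A)/(-202 + A) (y(A) = (A - ⅙*7*(1 + 7))/(A - 202) = (A - ⅙*7*8)/(-202 + A) = (A - 28/3)/(-202 + A) = (-28/3 + A)/(-202 + A))
-8239 - y(l) = -8239 - (-28/3 - 319/4)/(-202 - 319/4) = -8239 - (-1069)/((-1127/4)*12) = -8239 - (-4)*(-1069)/(1127*12) = -8239 - 1*1069/3381 = -8239 - 1069/3381 = -27857128/3381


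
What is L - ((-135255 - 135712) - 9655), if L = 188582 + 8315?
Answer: 477519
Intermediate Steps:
L = 196897
L - ((-135255 - 135712) - 9655) = 196897 - ((-135255 - 135712) - 9655) = 196897 - (-270967 - 9655) = 196897 - 1*(-280622) = 196897 + 280622 = 477519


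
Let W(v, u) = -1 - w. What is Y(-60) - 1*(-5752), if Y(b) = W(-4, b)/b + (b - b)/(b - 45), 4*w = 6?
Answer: 138049/24 ≈ 5752.0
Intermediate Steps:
w = 3/2 (w = (¼)*6 = 3/2 ≈ 1.5000)
W(v, u) = -5/2 (W(v, u) = -1 - 1*3/2 = -1 - 3/2 = -5/2)
Y(b) = -5/(2*b) (Y(b) = -5/(2*b) + (b - b)/(b - 45) = -5/(2*b) + 0/(-45 + b) = -5/(2*b) + 0 = -5/(2*b))
Y(-60) - 1*(-5752) = -5/2/(-60) - 1*(-5752) = -5/2*(-1/60) + 5752 = 1/24 + 5752 = 138049/24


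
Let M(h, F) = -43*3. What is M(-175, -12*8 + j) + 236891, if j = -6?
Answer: 236762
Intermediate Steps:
M(h, F) = -129
M(-175, -12*8 + j) + 236891 = -129 + 236891 = 236762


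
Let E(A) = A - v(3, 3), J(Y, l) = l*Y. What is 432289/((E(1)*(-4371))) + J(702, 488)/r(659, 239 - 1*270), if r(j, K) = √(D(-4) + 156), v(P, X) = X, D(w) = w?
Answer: 432289/8742 + 85644*√38/19 ≈ 27836.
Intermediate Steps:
J(Y, l) = Y*l
E(A) = -3 + A (E(A) = A - 1*3 = A - 3 = -3 + A)
r(j, K) = 2*√38 (r(j, K) = √(-4 + 156) = √152 = 2*√38)
432289/((E(1)*(-4371))) + J(702, 488)/r(659, 239 - 1*270) = 432289/(((-3 + 1)*(-4371))) + (702*488)/((2*√38)) = 432289/((-2*(-4371))) + 342576*(√38/76) = 432289/8742 + 85644*√38/19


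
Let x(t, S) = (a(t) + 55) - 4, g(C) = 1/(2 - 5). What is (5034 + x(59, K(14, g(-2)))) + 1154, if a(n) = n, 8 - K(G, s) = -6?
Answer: 6298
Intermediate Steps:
g(C) = -⅓ (g(C) = 1/(-3) = -⅓)
K(G, s) = 14 (K(G, s) = 8 - 1*(-6) = 8 + 6 = 14)
x(t, S) = 51 + t (x(t, S) = (t + 55) - 4 = (55 + t) - 4 = 51 + t)
(5034 + x(59, K(14, g(-2)))) + 1154 = (5034 + (51 + 59)) + 1154 = (5034 + 110) + 1154 = 5144 + 1154 = 6298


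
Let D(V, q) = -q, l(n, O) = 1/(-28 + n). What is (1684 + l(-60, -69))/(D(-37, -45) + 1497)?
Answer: 49397/45232 ≈ 1.0921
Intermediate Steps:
(1684 + l(-60, -69))/(D(-37, -45) + 1497) = (1684 + 1/(-28 - 60))/(-1*(-45) + 1497) = (1684 + 1/(-88))/(45 + 1497) = (1684 - 1/88)/1542 = (148191/88)*(1/1542) = 49397/45232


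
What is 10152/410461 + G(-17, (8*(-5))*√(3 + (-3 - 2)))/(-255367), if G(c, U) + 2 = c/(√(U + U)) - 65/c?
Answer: 44059534037/1781909301179 + 17*2^(¾)*√5/(10214680*√(-I)) ≈ 0.02473 + 4.4255e-6*I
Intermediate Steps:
G(c, U) = -2 - 65/c + c*√2/(2*√U) (G(c, U) = -2 + (c/(√(U + U)) - 65/c) = -2 + (c/(√(2*U)) - 65/c) = -2 + (c/((√2*√U)) - 65/c) = -2 + (c*(√2/(2*√U)) - 65/c) = -2 + (c*√2/(2*√U) - 65/c) = -2 + (-65/c + c*√2/(2*√U)) = -2 - 65/c + c*√2/(2*√U))
10152/410461 + G(-17, (8*(-5))*√(3 + (-3 - 2)))/(-255367) = 10152/410461 + (-2 - 65/(-17) + (½)*(-17)*√2/√((8*(-5))*√(3 + (-3 - 2))))/(-255367) = 10152*(1/410461) + (-2 - 65*(-1/17) + (½)*(-17)*√2/√(-40*√(3 - 5)))*(-1/255367) = 10152/410461 + (-2 + 65/17 + (½)*(-17)*√2/√(-40*I*√2))*(-1/255367) = 10152/410461 + (-2 + 65/17 + (½)*(-17)*√2*(2^(¼)*√5/(20*√(-I))))*(-1/255367) = 10152/410461 + (-2 + 65/17 - 17*2^(¾)*√5/(40*√(-I)))*(-1/255367) = 10152/410461 + (31/17 - 17*2^(¾)*√5/(40*√(-I)))*(-1/255367) = 10152/410461 + (-31/4341239 + 17*2^(¾)*√5/(10214680*√(-I))) = 44059534037/1781909301179 + 17*2^(¾)*√5/(10214680*√(-I))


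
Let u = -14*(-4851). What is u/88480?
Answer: 4851/6320 ≈ 0.76756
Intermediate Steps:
u = 67914
u/88480 = 67914/88480 = 67914*(1/88480) = 4851/6320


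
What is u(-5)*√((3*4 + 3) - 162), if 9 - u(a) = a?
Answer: 98*I*√3 ≈ 169.74*I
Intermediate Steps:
u(a) = 9 - a
u(-5)*√((3*4 + 3) - 162) = (9 - 1*(-5))*√((3*4 + 3) - 162) = (9 + 5)*√((12 + 3) - 162) = 14*√(15 - 162) = 14*√(-147) = 14*(7*I*√3) = 98*I*√3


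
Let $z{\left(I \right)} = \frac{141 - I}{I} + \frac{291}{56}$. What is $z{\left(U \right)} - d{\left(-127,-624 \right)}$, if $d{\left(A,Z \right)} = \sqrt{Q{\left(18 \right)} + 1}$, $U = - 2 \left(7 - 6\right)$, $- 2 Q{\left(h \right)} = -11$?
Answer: $- \frac{3713}{56} - \frac{\sqrt{26}}{2} \approx -68.853$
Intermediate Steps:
$Q{\left(h \right)} = \frac{11}{2}$ ($Q{\left(h \right)} = \left(- \frac{1}{2}\right) \left(-11\right) = \frac{11}{2}$)
$U = -2$ ($U = \left(-2\right) 1 = -2$)
$d{\left(A,Z \right)} = \frac{\sqrt{26}}{2}$ ($d{\left(A,Z \right)} = \sqrt{\frac{11}{2} + 1} = \sqrt{\frac{13}{2}} = \frac{\sqrt{26}}{2}$)
$z{\left(I \right)} = \frac{291}{56} + \frac{141 - I}{I}$ ($z{\left(I \right)} = \frac{141 - I}{I} + 291 \cdot \frac{1}{56} = \frac{141 - I}{I} + \frac{291}{56} = \frac{291}{56} + \frac{141 - I}{I}$)
$z{\left(U \right)} - d{\left(-127,-624 \right)} = \left(\frac{235}{56} + \frac{141}{-2}\right) - \frac{\sqrt{26}}{2} = \left(\frac{235}{56} + 141 \left(- \frac{1}{2}\right)\right) - \frac{\sqrt{26}}{2} = \left(\frac{235}{56} - \frac{141}{2}\right) - \frac{\sqrt{26}}{2} = - \frac{3713}{56} - \frac{\sqrt{26}}{2}$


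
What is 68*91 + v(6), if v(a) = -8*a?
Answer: 6140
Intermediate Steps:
68*91 + v(6) = 68*91 - 8*6 = 6188 - 48 = 6140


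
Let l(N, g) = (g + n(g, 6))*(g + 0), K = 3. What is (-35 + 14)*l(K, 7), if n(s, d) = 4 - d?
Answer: -735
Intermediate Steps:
l(N, g) = g*(-2 + g) (l(N, g) = (g + (4 - 1*6))*(g + 0) = (g + (4 - 6))*g = (g - 2)*g = (-2 + g)*g = g*(-2 + g))
(-35 + 14)*l(K, 7) = (-35 + 14)*(7*(-2 + 7)) = -147*5 = -21*35 = -735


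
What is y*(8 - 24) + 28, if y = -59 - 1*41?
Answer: 1628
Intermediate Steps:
y = -100 (y = -59 - 41 = -100)
y*(8 - 24) + 28 = -100*(8 - 24) + 28 = -100*(-16) + 28 = 1600 + 28 = 1628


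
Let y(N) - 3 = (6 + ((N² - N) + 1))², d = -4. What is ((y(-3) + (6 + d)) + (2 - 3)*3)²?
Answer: 131769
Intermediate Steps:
y(N) = 3 + (7 + N² - N)² (y(N) = 3 + (6 + ((N² - N) + 1))² = 3 + (6 + (1 + N² - N))² = 3 + (7 + N² - N)²)
((y(-3) + (6 + d)) + (2 - 3)*3)² = (((3 + (7 + (-3)² - 1*(-3))²) + (6 - 4)) + (2 - 3)*3)² = (((3 + (7 + 9 + 3)²) + 2) - 1*3)² = (((3 + 19²) + 2) - 3)² = (((3 + 361) + 2) - 3)² = ((364 + 2) - 3)² = (366 - 3)² = 363² = 131769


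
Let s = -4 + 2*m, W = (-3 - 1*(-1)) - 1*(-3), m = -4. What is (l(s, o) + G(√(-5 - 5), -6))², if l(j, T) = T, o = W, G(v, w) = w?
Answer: 25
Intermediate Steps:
W = 1 (W = (-3 + 1) + 3 = -2 + 3 = 1)
s = -12 (s = -4 + 2*(-4) = -4 - 8 = -12)
o = 1
(l(s, o) + G(√(-5 - 5), -6))² = (1 - 6)² = (-5)² = 25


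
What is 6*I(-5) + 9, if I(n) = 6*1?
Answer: 45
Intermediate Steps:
I(n) = 6
6*I(-5) + 9 = 6*6 + 9 = 36 + 9 = 45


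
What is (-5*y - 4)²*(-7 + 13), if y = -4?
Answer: 1536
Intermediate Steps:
(-5*y - 4)²*(-7 + 13) = (-5*(-4) - 4)²*(-7 + 13) = (20 - 4)²*6 = 16²*6 = 256*6 = 1536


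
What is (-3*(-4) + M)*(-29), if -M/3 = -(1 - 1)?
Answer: -348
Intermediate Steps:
M = 0 (M = -(-3)*(1 - 1) = -(-3)*0 = -3*0 = 0)
(-3*(-4) + M)*(-29) = (-3*(-4) + 0)*(-29) = (12 + 0)*(-29) = 12*(-29) = -348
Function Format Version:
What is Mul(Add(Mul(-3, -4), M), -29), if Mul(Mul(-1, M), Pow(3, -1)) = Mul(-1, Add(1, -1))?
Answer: -348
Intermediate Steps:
M = 0 (M = Mul(-3, Mul(-1, Add(1, -1))) = Mul(-3, Mul(-1, 0)) = Mul(-3, 0) = 0)
Mul(Add(Mul(-3, -4), M), -29) = Mul(Add(Mul(-3, -4), 0), -29) = Mul(Add(12, 0), -29) = Mul(12, -29) = -348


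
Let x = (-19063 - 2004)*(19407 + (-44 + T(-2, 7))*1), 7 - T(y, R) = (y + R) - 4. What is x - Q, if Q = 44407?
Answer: -408091130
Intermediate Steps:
T(y, R) = 11 - R - y (T(y, R) = 7 - ((y + R) - 4) = 7 - ((R + y) - 4) = 7 - (-4 + R + y) = 7 + (4 - R - y) = 11 - R - y)
x = -408046723 (x = (-19063 - 2004)*(19407 + (-44 + (11 - 1*7 - 1*(-2)))*1) = -21067*(19407 + (-44 + (11 - 7 + 2))*1) = -21067*(19407 + (-44 + 6)*1) = -21067*(19407 - 38*1) = -21067*(19407 - 38) = -21067*19369 = -408046723)
x - Q = -408046723 - 1*44407 = -408046723 - 44407 = -408091130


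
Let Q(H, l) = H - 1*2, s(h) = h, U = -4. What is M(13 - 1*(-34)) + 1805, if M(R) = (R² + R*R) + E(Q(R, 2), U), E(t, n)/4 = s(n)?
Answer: 6207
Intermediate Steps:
Q(H, l) = -2 + H (Q(H, l) = H - 2 = -2 + H)
E(t, n) = 4*n
M(R) = -16 + 2*R² (M(R) = (R² + R*R) + 4*(-4) = (R² + R²) - 16 = 2*R² - 16 = -16 + 2*R²)
M(13 - 1*(-34)) + 1805 = (-16 + 2*(13 - 1*(-34))²) + 1805 = (-16 + 2*(13 + 34)²) + 1805 = (-16 + 2*47²) + 1805 = (-16 + 2*2209) + 1805 = (-16 + 4418) + 1805 = 4402 + 1805 = 6207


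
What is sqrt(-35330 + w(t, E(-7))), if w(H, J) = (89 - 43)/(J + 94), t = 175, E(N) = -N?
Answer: 6*I*sqrt(10011019)/101 ≈ 187.96*I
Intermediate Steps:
w(H, J) = 46/(94 + J)
sqrt(-35330 + w(t, E(-7))) = sqrt(-35330 + 46/(94 - 1*(-7))) = sqrt(-35330 + 46/(94 + 7)) = sqrt(-35330 + 46/101) = sqrt(-3568284/101) = 6*I*sqrt(10011019)/101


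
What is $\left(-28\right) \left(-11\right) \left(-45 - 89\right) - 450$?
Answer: $-41722$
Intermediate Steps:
$\left(-28\right) \left(-11\right) \left(-45 - 89\right) - 450 = 308 \left(-134\right) - 450 = -41272 - 450 = -41722$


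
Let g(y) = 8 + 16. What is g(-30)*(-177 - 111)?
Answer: -6912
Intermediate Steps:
g(y) = 24
g(-30)*(-177 - 111) = 24*(-177 - 111) = 24*(-288) = -6912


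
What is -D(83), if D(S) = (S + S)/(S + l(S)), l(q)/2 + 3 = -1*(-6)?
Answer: -166/89 ≈ -1.8652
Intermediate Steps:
l(q) = 6 (l(q) = -6 + 2*(-1*(-6)) = -6 + 2*6 = -6 + 12 = 6)
D(S) = 2*S/(6 + S) (D(S) = (S + S)/(S + 6) = (2*S)/(6 + S) = 2*S/(6 + S))
-D(83) = -2*83/(6 + 83) = -2*83/89 = -1*166/89 = -166/89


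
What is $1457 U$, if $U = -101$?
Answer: $-147157$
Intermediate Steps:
$1457 U = 1457 \left(-101\right) = -147157$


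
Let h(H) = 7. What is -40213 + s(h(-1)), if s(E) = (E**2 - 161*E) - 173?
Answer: -41464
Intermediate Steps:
s(E) = -173 + E**2 - 161*E
-40213 + s(h(-1)) = -40213 + (-173 + 7**2 - 161*7) = -40213 + (-173 + 49 - 1127) = -40213 - 1251 = -41464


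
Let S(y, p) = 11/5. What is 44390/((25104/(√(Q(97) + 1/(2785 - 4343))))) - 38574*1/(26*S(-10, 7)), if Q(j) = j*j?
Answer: -96435/143 + 22195*√22839066318/19556016 ≈ -502.85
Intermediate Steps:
Q(j) = j²
S(y, p) = 11/5 (S(y, p) = 11*(⅕) = 11/5)
44390/((25104/(√(Q(97) + 1/(2785 - 4343))))) - 38574*1/(26*S(-10, 7)) = 44390/((25104/(√(97² + 1/(2785 - 4343))))) - 38574/((11/5)*26) = 44390/((25104/(√(9409 + 1/(-1558))))) - 38574/286/5 = 44390/((25104/(√(9409 - 1/1558)))) - 38574*5/286 = 44390/((25104/(√(14659221/1558)))) - 96435/143 = 44390/((25104/((√22839066318/1558)))) - 96435/143 = 44390/((25104*(√22839066318/14659221))) - 96435/143 = 44390/((8368*√22839066318/4886407)) - 96435/143 = 44390*(√22839066318/39112032) - 96435/143 = 22195*√22839066318/19556016 - 96435/143 = -96435/143 + 22195*√22839066318/19556016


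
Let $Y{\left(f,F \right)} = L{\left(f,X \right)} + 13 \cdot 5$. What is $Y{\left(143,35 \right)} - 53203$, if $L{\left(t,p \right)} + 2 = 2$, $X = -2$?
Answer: $-53138$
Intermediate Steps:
$L{\left(t,p \right)} = 0$ ($L{\left(t,p \right)} = -2 + 2 = 0$)
$Y{\left(f,F \right)} = 65$ ($Y{\left(f,F \right)} = 0 + 13 \cdot 5 = 0 + 65 = 65$)
$Y{\left(143,35 \right)} - 53203 = 65 - 53203 = -53138$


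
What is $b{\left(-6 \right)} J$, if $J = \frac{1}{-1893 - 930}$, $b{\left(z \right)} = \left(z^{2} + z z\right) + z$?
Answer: $- \frac{22}{941} \approx -0.023379$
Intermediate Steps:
$b{\left(z \right)} = z + 2 z^{2}$ ($b{\left(z \right)} = \left(z^{2} + z^{2}\right) + z = 2 z^{2} + z = z + 2 z^{2}$)
$J = - \frac{1}{2823}$ ($J = \frac{1}{-2823} = - \frac{1}{2823} \approx -0.00035423$)
$b{\left(-6 \right)} J = - 6 \left(1 + 2 \left(-6\right)\right) \left(- \frac{1}{2823}\right) = - 6 \left(1 - 12\right) \left(- \frac{1}{2823}\right) = \left(-6\right) \left(-11\right) \left(- \frac{1}{2823}\right) = 66 \left(- \frac{1}{2823}\right) = - \frac{22}{941}$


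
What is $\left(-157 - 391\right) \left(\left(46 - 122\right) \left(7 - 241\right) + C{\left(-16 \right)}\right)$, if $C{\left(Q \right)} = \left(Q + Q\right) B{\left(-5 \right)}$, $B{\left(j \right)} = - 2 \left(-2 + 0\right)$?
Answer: $-9675488$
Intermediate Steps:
$B{\left(j \right)} = 4$ ($B{\left(j \right)} = \left(-2\right) \left(-2\right) = 4$)
$C{\left(Q \right)} = 8 Q$ ($C{\left(Q \right)} = \left(Q + Q\right) 4 = 2 Q 4 = 8 Q$)
$\left(-157 - 391\right) \left(\left(46 - 122\right) \left(7 - 241\right) + C{\left(-16 \right)}\right) = \left(-157 - 391\right) \left(\left(46 - 122\right) \left(7 - 241\right) + 8 \left(-16\right)\right) = - 548 \left(\left(-76\right) \left(-234\right) - 128\right) = - 548 \left(17784 - 128\right) = \left(-548\right) 17656 = -9675488$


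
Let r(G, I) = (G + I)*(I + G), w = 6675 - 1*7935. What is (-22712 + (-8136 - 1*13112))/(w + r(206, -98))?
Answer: -10990/2601 ≈ -4.2253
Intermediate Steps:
w = -1260 (w = 6675 - 7935 = -1260)
r(G, I) = (G + I)² (r(G, I) = (G + I)*(G + I) = (G + I)²)
(-22712 + (-8136 - 1*13112))/(w + r(206, -98)) = (-22712 + (-8136 - 1*13112))/(-1260 + (206 - 98)²) = (-22712 + (-8136 - 13112))/(-1260 + 108²) = (-22712 - 21248)/(-1260 + 11664) = -43960/10404 = -43960*1/10404 = -10990/2601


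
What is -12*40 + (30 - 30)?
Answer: -480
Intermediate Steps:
-12*40 + (30 - 30) = -480 + 0 = -480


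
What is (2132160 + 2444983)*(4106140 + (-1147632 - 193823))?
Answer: 12654358594955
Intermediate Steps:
(2132160 + 2444983)*(4106140 + (-1147632 - 193823)) = 4577143*(4106140 - 1341455) = 4577143*2764685 = 12654358594955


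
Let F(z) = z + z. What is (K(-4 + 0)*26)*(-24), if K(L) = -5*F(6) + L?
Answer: 39936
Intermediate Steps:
F(z) = 2*z
K(L) = -60 + L (K(L) = -10*6 + L = -5*12 + L = -60 + L)
(K(-4 + 0)*26)*(-24) = ((-60 + (-4 + 0))*26)*(-24) = ((-60 - 4)*26)*(-24) = -64*26*(-24) = -1664*(-24) = 39936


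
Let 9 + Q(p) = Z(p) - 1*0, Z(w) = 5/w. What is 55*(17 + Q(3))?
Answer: 1595/3 ≈ 531.67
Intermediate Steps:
Q(p) = -9 + 5/p (Q(p) = -9 + (5/p - 1*0) = -9 + (5/p + 0) = -9 + 5/p)
55*(17 + Q(3)) = 55*(17 + (-9 + 5/3)) = 55*(17 - 22/3) = 55*(29/3) = 1595/3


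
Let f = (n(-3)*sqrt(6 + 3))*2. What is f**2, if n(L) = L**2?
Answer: 2916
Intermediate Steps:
f = 54 (f = ((-3)**2*sqrt(6 + 3))*2 = (9*sqrt(9))*2 = (9*3)*2 = 27*2 = 54)
f**2 = 54**2 = 2916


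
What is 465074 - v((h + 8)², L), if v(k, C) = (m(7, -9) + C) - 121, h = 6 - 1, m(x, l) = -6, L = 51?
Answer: 465150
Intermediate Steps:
h = 5
v(k, C) = -127 + C (v(k, C) = (-6 + C) - 121 = -127 + C)
465074 - v((h + 8)², L) = 465074 - (-127 + 51) = 465074 - 1*(-76) = 465074 + 76 = 465150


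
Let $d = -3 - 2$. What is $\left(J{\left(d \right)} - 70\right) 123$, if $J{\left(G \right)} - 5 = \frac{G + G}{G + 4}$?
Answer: $-6765$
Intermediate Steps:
$d = -5$ ($d = -3 - 2 = -5$)
$J{\left(G \right)} = 5 + \frac{2 G}{4 + G}$ ($J{\left(G \right)} = 5 + \frac{G + G}{G + 4} = 5 + \frac{2 G}{4 + G}$)
$\left(J{\left(d \right)} - 70\right) 123 = \left(\frac{20 + 7 \left(-5\right)}{4 - 5} - 70\right) 123 = \left(\frac{20 - 35}{-1} - 70\right) 123 = \left(\left(-1\right) \left(-15\right) - 70\right) 123 = \left(15 - 70\right) 123 = \left(-55\right) 123 = -6765$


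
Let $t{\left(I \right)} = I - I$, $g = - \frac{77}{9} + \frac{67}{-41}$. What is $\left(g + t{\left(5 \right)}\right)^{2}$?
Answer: $\frac{14137600}{136161} \approx 103.83$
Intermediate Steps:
$g = - \frac{3760}{369}$ ($g = \left(-77\right) \frac{1}{9} + 67 \left(- \frac{1}{41}\right) = - \frac{77}{9} - \frac{67}{41} = - \frac{3760}{369} \approx -10.19$)
$t{\left(I \right)} = 0$
$\left(g + t{\left(5 \right)}\right)^{2} = \left(- \frac{3760}{369} + 0\right)^{2} = \left(- \frac{3760}{369}\right)^{2} = \frac{14137600}{136161}$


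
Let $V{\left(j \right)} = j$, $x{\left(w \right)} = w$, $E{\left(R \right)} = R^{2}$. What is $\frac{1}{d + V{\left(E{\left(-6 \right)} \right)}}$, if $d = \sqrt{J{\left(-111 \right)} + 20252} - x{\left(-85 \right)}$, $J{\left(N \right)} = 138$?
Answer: $- \frac{121}{5749} + \frac{\sqrt{20390}}{5749} \approx 0.0037908$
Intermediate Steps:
$d = 85 + \sqrt{20390}$ ($d = \sqrt{138 + 20252} - -85 = \sqrt{20390} + 85 = 85 + \sqrt{20390} \approx 227.79$)
$\frac{1}{d + V{\left(E{\left(-6 \right)} \right)}} = \frac{1}{\left(85 + \sqrt{20390}\right) + \left(-6\right)^{2}} = \frac{1}{\left(85 + \sqrt{20390}\right) + 36} = \frac{1}{121 + \sqrt{20390}}$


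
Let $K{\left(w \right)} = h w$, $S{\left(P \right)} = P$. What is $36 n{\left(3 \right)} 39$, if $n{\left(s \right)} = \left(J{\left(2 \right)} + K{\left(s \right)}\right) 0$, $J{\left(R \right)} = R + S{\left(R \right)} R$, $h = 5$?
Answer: $0$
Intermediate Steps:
$K{\left(w \right)} = 5 w$
$J{\left(R \right)} = R + R^{2}$ ($J{\left(R \right)} = R + R R = R + R^{2}$)
$n{\left(s \right)} = 0$ ($n{\left(s \right)} = \left(2 \left(1 + 2\right) + 5 s\right) 0 = \left(2 \cdot 3 + 5 s\right) 0 = \left(6 + 5 s\right) 0 = 0$)
$36 n{\left(3 \right)} 39 = 36 \cdot 0 \cdot 39 = 0 \cdot 39 = 0$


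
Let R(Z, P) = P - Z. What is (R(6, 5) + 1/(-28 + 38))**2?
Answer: 81/100 ≈ 0.81000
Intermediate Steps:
(R(6, 5) + 1/(-28 + 38))**2 = ((5 - 1*6) + 1/(-28 + 38))**2 = ((5 - 6) + 1/10)**2 = (-1 + 1/10)**2 = (-9/10)**2 = 81/100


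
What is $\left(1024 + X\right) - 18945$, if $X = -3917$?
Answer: $-21838$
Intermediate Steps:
$\left(1024 + X\right) - 18945 = \left(1024 - 3917\right) - 18945 = -2893 - 18945 = -21838$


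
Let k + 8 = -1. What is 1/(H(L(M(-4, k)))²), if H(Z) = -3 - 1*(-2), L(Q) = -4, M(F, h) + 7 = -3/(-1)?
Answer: 1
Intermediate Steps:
k = -9 (k = -8 - 1 = -9)
M(F, h) = -4 (M(F, h) = -7 - 3/(-1) = -7 - 3*(-1) = -7 + 3 = -4)
H(Z) = -1 (H(Z) = -3 + 2 = -1)
1/(H(L(M(-4, k)))²) = 1/((-1)²) = 1/1 = 1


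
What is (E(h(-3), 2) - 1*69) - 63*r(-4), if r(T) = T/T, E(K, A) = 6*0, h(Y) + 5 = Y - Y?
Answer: -132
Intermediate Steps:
h(Y) = -5 (h(Y) = -5 + (Y - Y) = -5 + 0 = -5)
E(K, A) = 0
r(T) = 1
(E(h(-3), 2) - 1*69) - 63*r(-4) = (0 - 1*69) - 63*1 = (0 - 69) - 63 = -69 - 63 = -132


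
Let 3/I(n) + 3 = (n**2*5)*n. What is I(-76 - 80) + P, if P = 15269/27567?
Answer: 96612447542/174426360687 ≈ 0.55389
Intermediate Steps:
I(n) = 3/(-3 + 5*n**3) (I(n) = 3/(-3 + (n**2*5)*n) = 3/(-3 + (5*n**2)*n) = 3/(-3 + 5*n**3))
P = 15269/27567 (P = 15269*(1/27567) = 15269/27567 ≈ 0.55389)
I(-76 - 80) + P = 3/(-3 + 5*(-76 - 80)**3) + 15269/27567 = 3/(-3 + 5*(-156)**3) + 15269/27567 = 3/(-3 + 5*(-3796416)) + 15269/27567 = 3/(-3 - 18982080) + 15269/27567 = 3/(-18982083) + 15269/27567 = 3*(-1/18982083) + 15269/27567 = -1/6327361 + 15269/27567 = 96612447542/174426360687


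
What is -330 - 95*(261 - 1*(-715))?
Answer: -93050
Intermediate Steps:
-330 - 95*(261 - 1*(-715)) = -330 - 95*(261 + 715) = -330 - 95*976 = -330 - 92720 = -93050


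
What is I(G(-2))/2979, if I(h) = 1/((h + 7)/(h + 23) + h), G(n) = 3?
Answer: 13/131076 ≈ 9.9179e-5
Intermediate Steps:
I(h) = 1/(h + (7 + h)/(23 + h)) (I(h) = 1/((7 + h)/(23 + h) + h) = 1/(h + (7 + h)/(23 + h)))
I(G(-2))/2979 = ((23 + 3)/(7 + 3² + 24*3))/2979 = (26/(7 + 9 + 72))*(1/2979) = (26/88)*(1/2979) = ((1/88)*26)*(1/2979) = (13/44)*(1/2979) = 13/131076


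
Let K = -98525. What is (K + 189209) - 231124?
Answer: -140440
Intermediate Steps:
(K + 189209) - 231124 = (-98525 + 189209) - 231124 = 90684 - 231124 = -140440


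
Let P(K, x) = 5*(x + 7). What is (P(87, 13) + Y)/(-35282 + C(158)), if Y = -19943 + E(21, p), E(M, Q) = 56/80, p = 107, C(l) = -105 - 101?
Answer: 198423/354880 ≈ 0.55913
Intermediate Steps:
C(l) = -206
E(M, Q) = 7/10 (E(M, Q) = 56*(1/80) = 7/10)
Y = -199423/10 (Y = -19943 + 7/10 = -199423/10 ≈ -19942.)
P(K, x) = 35 + 5*x (P(K, x) = 5*(7 + x) = 35 + 5*x)
(P(87, 13) + Y)/(-35282 + C(158)) = ((35 + 5*13) - 199423/10)/(-35282 - 206) = ((35 + 65) - 199423/10)/(-35488) = (100 - 199423/10)*(-1/35488) = -198423/10*(-1/35488) = 198423/354880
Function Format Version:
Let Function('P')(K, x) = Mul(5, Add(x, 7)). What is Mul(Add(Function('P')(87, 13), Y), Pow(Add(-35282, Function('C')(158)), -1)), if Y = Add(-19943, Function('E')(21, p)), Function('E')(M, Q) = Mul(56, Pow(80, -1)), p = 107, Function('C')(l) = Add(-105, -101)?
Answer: Rational(198423, 354880) ≈ 0.55913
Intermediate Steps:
Function('C')(l) = -206
Function('E')(M, Q) = Rational(7, 10) (Function('E')(M, Q) = Mul(56, Rational(1, 80)) = Rational(7, 10))
Y = Rational(-199423, 10) (Y = Add(-19943, Rational(7, 10)) = Rational(-199423, 10) ≈ -19942.)
Function('P')(K, x) = Add(35, Mul(5, x)) (Function('P')(K, x) = Mul(5, Add(7, x)) = Add(35, Mul(5, x)))
Mul(Add(Function('P')(87, 13), Y), Pow(Add(-35282, Function('C')(158)), -1)) = Mul(Add(Add(35, Mul(5, 13)), Rational(-199423, 10)), Pow(Add(-35282, -206), -1)) = Mul(Add(Add(35, 65), Rational(-199423, 10)), Pow(-35488, -1)) = Mul(Add(100, Rational(-199423, 10)), Rational(-1, 35488)) = Mul(Rational(-198423, 10), Rational(-1, 35488)) = Rational(198423, 354880)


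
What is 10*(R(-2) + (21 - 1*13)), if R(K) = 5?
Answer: 130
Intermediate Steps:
10*(R(-2) + (21 - 1*13)) = 10*(5 + (21 - 1*13)) = 10*(5 + (21 - 13)) = 10*(5 + 8) = 10*13 = 130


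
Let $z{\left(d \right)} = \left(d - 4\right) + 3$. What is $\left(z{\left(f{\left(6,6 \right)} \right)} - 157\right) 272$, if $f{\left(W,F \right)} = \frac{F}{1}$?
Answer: $-41344$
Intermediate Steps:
$f{\left(W,F \right)} = F$ ($f{\left(W,F \right)} = F 1 = F$)
$z{\left(d \right)} = -1 + d$ ($z{\left(d \right)} = \left(-4 + d\right) + 3 = -1 + d$)
$\left(z{\left(f{\left(6,6 \right)} \right)} - 157\right) 272 = \left(\left(-1 + 6\right) - 157\right) 272 = \left(5 - 157\right) 272 = \left(-152\right) 272 = -41344$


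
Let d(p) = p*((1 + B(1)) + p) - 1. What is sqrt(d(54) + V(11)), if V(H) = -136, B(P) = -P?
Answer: sqrt(2779) ≈ 52.716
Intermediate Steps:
d(p) = -1 + p**2 (d(p) = p*((1 - 1*1) + p) - 1 = p*((1 - 1) + p) - 1 = p*(0 + p) - 1 = p*p - 1 = p**2 - 1 = -1 + p**2)
sqrt(d(54) + V(11)) = sqrt((-1 + 54**2) - 136) = sqrt((-1 + 2916) - 136) = sqrt(2915 - 136) = sqrt(2779)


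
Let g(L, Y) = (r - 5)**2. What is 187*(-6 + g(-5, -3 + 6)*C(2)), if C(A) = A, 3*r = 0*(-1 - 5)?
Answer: 8228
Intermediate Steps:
r = 0 (r = (0*(-1 - 5))/3 = (0*(-6))/3 = (1/3)*0 = 0)
g(L, Y) = 25 (g(L, Y) = (0 - 5)**2 = (-5)**2 = 25)
187*(-6 + g(-5, -3 + 6)*C(2)) = 187*(-6 + 25*2) = 187*(-6 + 50) = 187*44 = 8228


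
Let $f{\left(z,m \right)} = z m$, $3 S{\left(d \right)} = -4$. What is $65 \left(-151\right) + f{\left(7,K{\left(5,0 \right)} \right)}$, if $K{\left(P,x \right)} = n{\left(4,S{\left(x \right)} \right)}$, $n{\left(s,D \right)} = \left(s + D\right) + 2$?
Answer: $- \frac{29347}{3} \approx -9782.3$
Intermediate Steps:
$S{\left(d \right)} = - \frac{4}{3}$ ($S{\left(d \right)} = \frac{1}{3} \left(-4\right) = - \frac{4}{3}$)
$n{\left(s,D \right)} = 2 + D + s$ ($n{\left(s,D \right)} = \left(D + s\right) + 2 = 2 + D + s$)
$K{\left(P,x \right)} = \frac{14}{3}$ ($K{\left(P,x \right)} = 2 - \frac{4}{3} + 4 = \frac{14}{3}$)
$f{\left(z,m \right)} = m z$
$65 \left(-151\right) + f{\left(7,K{\left(5,0 \right)} \right)} = 65 \left(-151\right) + \frac{14}{3} \cdot 7 = -9815 + \frac{98}{3} = - \frac{29347}{3}$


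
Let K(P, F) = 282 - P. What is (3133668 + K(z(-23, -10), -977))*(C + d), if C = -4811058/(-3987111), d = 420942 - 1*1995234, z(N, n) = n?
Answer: -6557155403283287280/1329037 ≈ -4.9338e+12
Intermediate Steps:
d = -1574292 (d = 420942 - 1995234 = -1574292)
C = 1603686/1329037 (C = -4811058*(-1/3987111) = 1603686/1329037 ≈ 1.2067)
(3133668 + K(z(-23, -10), -977))*(C + d) = (3133668 + (282 - 1*(-10)))*(1603686/1329037 - 1574292) = (3133668 + (282 + 10))*(-2092290713118/1329037) = (3133668 + 292)*(-2092290713118/1329037) = 3133960*(-2092290713118/1329037) = -6557155403283287280/1329037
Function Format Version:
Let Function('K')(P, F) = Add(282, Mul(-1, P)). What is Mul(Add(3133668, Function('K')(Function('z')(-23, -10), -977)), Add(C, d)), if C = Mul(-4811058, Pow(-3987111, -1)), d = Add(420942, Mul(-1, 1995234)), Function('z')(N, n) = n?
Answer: Rational(-6557155403283287280, 1329037) ≈ -4.9338e+12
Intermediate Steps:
d = -1574292 (d = Add(420942, -1995234) = -1574292)
C = Rational(1603686, 1329037) (C = Mul(-4811058, Rational(-1, 3987111)) = Rational(1603686, 1329037) ≈ 1.2067)
Mul(Add(3133668, Function('K')(Function('z')(-23, -10), -977)), Add(C, d)) = Mul(Add(3133668, Add(282, Mul(-1, -10))), Add(Rational(1603686, 1329037), -1574292)) = Mul(Add(3133668, Add(282, 10)), Rational(-2092290713118, 1329037)) = Mul(Add(3133668, 292), Rational(-2092290713118, 1329037)) = Mul(3133960, Rational(-2092290713118, 1329037)) = Rational(-6557155403283287280, 1329037)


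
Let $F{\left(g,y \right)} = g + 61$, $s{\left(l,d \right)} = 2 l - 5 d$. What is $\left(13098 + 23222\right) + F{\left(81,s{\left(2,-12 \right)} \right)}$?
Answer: $36462$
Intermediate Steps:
$s{\left(l,d \right)} = - 5 d + 2 l$
$F{\left(g,y \right)} = 61 + g$
$\left(13098 + 23222\right) + F{\left(81,s{\left(2,-12 \right)} \right)} = \left(13098 + 23222\right) + \left(61 + 81\right) = 36320 + 142 = 36462$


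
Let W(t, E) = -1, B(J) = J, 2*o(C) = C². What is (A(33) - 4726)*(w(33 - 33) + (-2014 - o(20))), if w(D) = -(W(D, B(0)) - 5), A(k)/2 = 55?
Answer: 10192128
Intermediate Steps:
o(C) = C²/2
A(k) = 110 (A(k) = 2*55 = 110)
w(D) = 6 (w(D) = -(-1 - 5) = -1*(-6) = 6)
(A(33) - 4726)*(w(33 - 33) + (-2014 - o(20))) = (110 - 4726)*(6 + (-2014 - 20²/2)) = -4616*(6 + (-2014 - 400/2)) = -4616*(6 + (-2014 - 1*200)) = -4616*(6 + (-2014 - 200)) = -4616*(6 - 2214) = -4616*(-2208) = 10192128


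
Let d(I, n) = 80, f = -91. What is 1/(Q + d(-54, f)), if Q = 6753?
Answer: 1/6833 ≈ 0.00014635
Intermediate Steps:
1/(Q + d(-54, f)) = 1/(6753 + 80) = 1/6833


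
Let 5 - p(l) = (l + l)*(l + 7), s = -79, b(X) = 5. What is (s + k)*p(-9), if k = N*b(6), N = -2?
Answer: 2759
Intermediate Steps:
k = -10 (k = -2*5 = -10)
p(l) = 5 - 2*l*(7 + l) (p(l) = 5 - (l + l)*(l + 7) = 5 - 2*l*(7 + l))
(s + k)*p(-9) = (-79 - 10)*(5 - 14*(-9) - 2*(-9)²) = -89*(5 + 126 - 2*81) = -89*(5 + 126 - 162) = -89*(-31) = 2759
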